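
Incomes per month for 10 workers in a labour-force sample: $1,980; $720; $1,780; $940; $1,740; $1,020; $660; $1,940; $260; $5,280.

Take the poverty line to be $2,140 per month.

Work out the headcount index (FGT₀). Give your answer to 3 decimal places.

9 of the 10 workers have income below $2,140.
H = 9/10 = 0.900.

0.900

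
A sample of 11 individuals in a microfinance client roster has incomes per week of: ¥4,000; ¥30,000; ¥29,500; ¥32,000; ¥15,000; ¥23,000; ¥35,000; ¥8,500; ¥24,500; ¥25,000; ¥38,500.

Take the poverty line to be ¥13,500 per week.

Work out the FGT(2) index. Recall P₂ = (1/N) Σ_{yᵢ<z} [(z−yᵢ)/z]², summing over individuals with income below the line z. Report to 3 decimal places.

Incomes under z: ¥4,000, ¥8,500 (q = 2 of N = 11).
Normalized shortfalls: (13500−4000)/13500 = 0.7037; (13500−8500)/13500 = 0.3704.
Squared: 0.4952; 0.1372.
Sum = 0.632373; P₂ = 0.632373 / 11 = 0.057.

0.057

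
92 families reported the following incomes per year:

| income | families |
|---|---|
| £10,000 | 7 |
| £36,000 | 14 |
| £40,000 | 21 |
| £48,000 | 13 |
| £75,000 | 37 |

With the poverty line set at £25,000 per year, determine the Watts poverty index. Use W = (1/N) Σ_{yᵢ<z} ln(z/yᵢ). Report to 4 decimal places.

0.0697

Incomes under z: 7×£10,000 (q = 7 of N = 92).
Log shortfalls: ln(25000/10000) = 0.9163 (×7).
W = 6.414035 / 92 = 0.0697.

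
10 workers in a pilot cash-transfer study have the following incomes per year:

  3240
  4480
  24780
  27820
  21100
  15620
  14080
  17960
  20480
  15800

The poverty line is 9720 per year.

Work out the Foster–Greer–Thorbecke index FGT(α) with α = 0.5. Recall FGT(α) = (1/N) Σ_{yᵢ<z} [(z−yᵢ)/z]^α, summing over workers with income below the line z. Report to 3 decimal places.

Below z: 3240, 4480 (q = 2 of N = 10).
Gap ratios (z−y)/z: (9720−3240)/9720 = 0.6667; (9720−4480)/9720 = 0.5391.
Raised to α = 0.5: 0.81650; 0.73423.
Sum = 1.550727; FGT(0.5) = 1.550727 / 10 = 0.155.

0.155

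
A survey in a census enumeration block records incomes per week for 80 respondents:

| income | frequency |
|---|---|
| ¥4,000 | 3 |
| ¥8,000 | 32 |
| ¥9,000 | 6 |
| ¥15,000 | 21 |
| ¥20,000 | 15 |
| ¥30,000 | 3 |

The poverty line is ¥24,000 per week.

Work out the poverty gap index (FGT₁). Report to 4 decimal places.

Poor units: 3×¥4,000, 32×¥8,000, 6×¥9,000, 21×¥15,000, 15×¥20,000 (q = 77 of N = 80).
Relative gaps: (24000−4000)/24000 = 0.8333 (×3); (24000−8000)/24000 = 0.6667 (×32); (24000−9000)/24000 = 0.6250 (×6); (24000−15000)/24000 = 0.3750 (×21); (24000−20000)/24000 = 0.1667 (×15).
Sum of shortfalls = 37.958333; P₁ averages over all N: 37.958333 / 80 = 0.4745.

0.4745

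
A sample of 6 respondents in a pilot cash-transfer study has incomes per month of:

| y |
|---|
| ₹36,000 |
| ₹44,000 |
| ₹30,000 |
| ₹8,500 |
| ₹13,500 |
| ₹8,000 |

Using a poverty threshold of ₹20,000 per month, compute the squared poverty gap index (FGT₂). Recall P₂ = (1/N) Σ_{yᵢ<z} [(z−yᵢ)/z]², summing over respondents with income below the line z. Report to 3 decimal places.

0.133

Incomes under z: ₹8,000, ₹8,500, ₹13,500 (q = 3 of N = 6).
Relative gaps: (20000−8000)/20000 = 0.6000; (20000−8500)/20000 = 0.5750; (20000−13500)/20000 = 0.3250.
Squared: 0.3600; 0.3306; 0.1056.
Sum = 0.796250; P₂ = 0.796250 / 6 = 0.133.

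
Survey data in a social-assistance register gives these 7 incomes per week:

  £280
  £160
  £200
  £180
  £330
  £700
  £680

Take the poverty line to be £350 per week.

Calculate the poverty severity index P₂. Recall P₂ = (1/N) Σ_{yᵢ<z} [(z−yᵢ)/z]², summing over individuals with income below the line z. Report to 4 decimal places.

0.1082

Below the line: £160, £180, £200, £280, £330 (q = 5 of N = 7).
Normalized shortfalls: (350−160)/350 = 0.5429; (350−180)/350 = 0.4857; (350−200)/350 = 0.4286; (350−280)/350 = 0.2000; (350−330)/350 = 0.0571.
Squared: 0.2947; 0.2359; 0.1837; 0.0400; 0.0033.
Sum = 0.757551; P₂ = 0.757551 / 7 = 0.1082.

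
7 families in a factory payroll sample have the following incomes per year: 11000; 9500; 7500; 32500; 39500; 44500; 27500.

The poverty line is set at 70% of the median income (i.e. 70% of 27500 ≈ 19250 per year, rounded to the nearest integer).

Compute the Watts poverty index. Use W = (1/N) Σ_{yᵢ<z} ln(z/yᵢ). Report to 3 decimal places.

0.315

Incomes under z: 7500, 9500, 11000 (q = 3 of N = 7).
ln(z/y) terms: ln(19250/7500) = 0.9426; ln(19250/9500) = 0.7062; ln(19250/11000) = 0.5596.
W = 2.208443 / 7 = 0.315.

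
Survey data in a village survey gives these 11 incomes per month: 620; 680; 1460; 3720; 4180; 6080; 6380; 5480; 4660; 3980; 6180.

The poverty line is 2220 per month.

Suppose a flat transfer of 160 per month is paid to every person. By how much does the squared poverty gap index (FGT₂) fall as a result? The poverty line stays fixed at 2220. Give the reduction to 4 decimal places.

Before: below the line — 620, 680, 1460; squared poverty gap index (FGT₂) = 0.101623.
After the 160 transfer: below the line — 780, 840, 1620; squared poverty gap index (FGT₂) = 0.080019.
Reduction = 0.101623 − 0.080019 = 0.0216.

0.0216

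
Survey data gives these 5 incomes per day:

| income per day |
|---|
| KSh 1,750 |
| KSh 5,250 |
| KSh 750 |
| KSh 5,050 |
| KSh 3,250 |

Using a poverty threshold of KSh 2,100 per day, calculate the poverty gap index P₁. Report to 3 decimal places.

Below z: KSh 750, KSh 1,750 (q = 2 of N = 5).
Normalized shortfalls: (2100−750)/2100 = 0.6429; (2100−1750)/2100 = 0.1667.
Sum of shortfalls = 0.809524; P₁ averages over all N: 0.809524 / 5 = 0.162.

0.162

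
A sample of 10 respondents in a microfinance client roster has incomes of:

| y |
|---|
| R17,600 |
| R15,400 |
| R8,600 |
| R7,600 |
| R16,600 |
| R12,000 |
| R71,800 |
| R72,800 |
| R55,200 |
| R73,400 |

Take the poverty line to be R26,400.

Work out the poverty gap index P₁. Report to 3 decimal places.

Below z: R7,600, R8,600, R12,000, R15,400, R16,600, R17,600 (q = 6 of N = 10).
Relative gaps: (26400−7600)/26400 = 0.7121; (26400−8600)/26400 = 0.6742; (26400−12000)/26400 = 0.5455; (26400−15400)/26400 = 0.4167; (26400−16600)/26400 = 0.3712; (26400−17600)/26400 = 0.3333.
Σ = 3.053030. Dividing by the full population N = 10 gives P₁ = 0.305.

0.305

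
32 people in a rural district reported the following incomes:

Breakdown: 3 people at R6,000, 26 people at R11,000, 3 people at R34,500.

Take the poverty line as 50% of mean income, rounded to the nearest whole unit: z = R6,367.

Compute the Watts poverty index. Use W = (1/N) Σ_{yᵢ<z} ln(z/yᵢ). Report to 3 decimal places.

Below the line: 3×R6,000 (q = 3 of N = 32).
Log shortfalls: ln(6367/6000) = 0.0594 (×3).
W = 0.178107 / 32 = 0.006.

0.006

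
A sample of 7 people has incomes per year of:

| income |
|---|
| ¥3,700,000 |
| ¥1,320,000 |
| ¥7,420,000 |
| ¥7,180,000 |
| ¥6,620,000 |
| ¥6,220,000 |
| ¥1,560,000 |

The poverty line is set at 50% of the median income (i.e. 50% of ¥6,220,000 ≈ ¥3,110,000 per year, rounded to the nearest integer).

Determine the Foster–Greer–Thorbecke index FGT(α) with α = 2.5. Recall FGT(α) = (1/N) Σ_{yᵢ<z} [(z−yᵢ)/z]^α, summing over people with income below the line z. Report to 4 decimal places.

0.0610

Incomes under z: ¥1,320,000, ¥1,560,000 (q = 2 of N = 7).
Shortfall ratios: (3110000−1320000)/3110000 = 0.5756; (3110000−1560000)/3110000 = 0.4984.
Raised to α = 2.5: 0.25132; 0.17536.
Sum = 0.426682; FGT(2.5) = 0.426682 / 7 = 0.0610.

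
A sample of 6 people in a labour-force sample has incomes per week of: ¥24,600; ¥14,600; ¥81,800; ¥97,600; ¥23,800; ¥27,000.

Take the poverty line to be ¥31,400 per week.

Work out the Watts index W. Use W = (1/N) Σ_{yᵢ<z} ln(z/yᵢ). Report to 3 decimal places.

0.240

Poor units: ¥14,600, ¥23,800, ¥24,600, ¥27,000 (q = 4 of N = 6).
Log gaps: ln(31400/14600) = 0.7658; ln(31400/23800) = 0.2771; ln(31400/24600) = 0.2441; ln(31400/27000) = 0.1510.
W = 1.437941 / 6 = 0.240.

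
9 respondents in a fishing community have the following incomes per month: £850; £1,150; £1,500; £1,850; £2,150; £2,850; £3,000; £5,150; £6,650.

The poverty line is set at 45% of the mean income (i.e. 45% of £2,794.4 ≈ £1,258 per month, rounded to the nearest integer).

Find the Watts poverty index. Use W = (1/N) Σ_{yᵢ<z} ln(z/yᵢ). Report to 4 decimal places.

0.0535

Below the line: £850, £1,150 (q = 2 of N = 9).
ln(z/y) terms: ln(1258/850) = 0.3920; ln(1258/1150) = 0.0898.
W = 0.481803 / 9 = 0.0535.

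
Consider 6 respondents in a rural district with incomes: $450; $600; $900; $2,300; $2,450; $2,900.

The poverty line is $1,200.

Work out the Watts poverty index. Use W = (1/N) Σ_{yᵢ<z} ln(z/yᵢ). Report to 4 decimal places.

0.3269

Below the line: $450, $600, $900 (q = 3 of N = 6).
Log shortfalls: ln(1200/450) = 0.9808; ln(1200/600) = 0.6931; ln(1200/900) = 0.2877.
W = 1.961659 / 6 = 0.3269.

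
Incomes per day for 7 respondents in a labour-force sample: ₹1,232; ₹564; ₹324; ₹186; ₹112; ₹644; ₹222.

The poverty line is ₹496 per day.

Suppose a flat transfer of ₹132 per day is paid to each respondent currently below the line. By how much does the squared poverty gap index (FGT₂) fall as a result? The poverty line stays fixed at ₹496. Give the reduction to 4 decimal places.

0.1343

Before: below the line — ₹112, ₹186, ₹222, ₹324; squared poverty gap index (FGT₂) = 0.202203.
After the ₹132 transfer: below the line — ₹244, ₹318, ₹354, ₹456; squared poverty gap index (FGT₂) = 0.067912.
Reduction = 0.202203 − 0.067912 = 0.1343.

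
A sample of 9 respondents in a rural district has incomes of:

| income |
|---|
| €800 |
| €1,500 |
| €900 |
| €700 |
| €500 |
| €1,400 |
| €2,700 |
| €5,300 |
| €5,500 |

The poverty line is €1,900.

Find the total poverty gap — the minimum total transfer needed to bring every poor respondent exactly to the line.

Below the line: €500, €700, €800, €900, €1,400, €1,500 (q = 6 of N = 9).
Individual gaps: 1900−500 = 1400; 1900−700 = 1200; 1900−800 = 1100; 1900−900 = 1000; 1900−1400 = 500; 1900−1500 = 400.
Aggregate gap = €5,600.

€5,600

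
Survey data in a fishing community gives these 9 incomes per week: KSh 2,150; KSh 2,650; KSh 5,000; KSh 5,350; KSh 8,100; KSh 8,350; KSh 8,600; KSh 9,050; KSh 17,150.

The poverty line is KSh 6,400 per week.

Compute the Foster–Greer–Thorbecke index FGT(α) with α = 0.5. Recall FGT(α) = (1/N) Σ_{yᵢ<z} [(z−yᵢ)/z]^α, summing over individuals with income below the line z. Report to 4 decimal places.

0.2726

Below the line: KSh 2,150, KSh 2,650, KSh 5,000, KSh 5,350 (q = 4 of N = 9).
Shortfall ratios: (6400−2150)/6400 = 0.6641; (6400−2650)/6400 = 0.5859; (6400−5000)/6400 = 0.2188; (6400−5350)/6400 = 0.1641.
Raised to α = 0.5: 0.81490; 0.76547; 0.46771; 0.40505.
Sum = 2.453119; FGT(0.5) = 2.453119 / 9 = 0.2726.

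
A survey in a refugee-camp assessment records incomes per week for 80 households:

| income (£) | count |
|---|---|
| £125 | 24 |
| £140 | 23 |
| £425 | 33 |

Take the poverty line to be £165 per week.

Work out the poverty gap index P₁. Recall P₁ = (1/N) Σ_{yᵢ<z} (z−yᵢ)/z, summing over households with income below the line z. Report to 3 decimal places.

0.116

Incomes under z: 24×£125, 23×£140 (q = 47 of N = 80).
Relative gaps: (165−125)/165 = 0.2424 (×24); (165−140)/165 = 0.1515 (×23).
Σ = 9.303030. Dividing by the full population N = 80 gives P₁ = 0.116.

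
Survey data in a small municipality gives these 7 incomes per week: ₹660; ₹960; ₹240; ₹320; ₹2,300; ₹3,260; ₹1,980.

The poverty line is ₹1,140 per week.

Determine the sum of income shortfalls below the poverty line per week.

₹2,380

Poor units: ₹240, ₹320, ₹660, ₹960 (q = 4 of N = 7).
Individual gaps: 1140−240 = 900; 1140−320 = 820; 1140−660 = 480; 1140−960 = 180.
Aggregate gap = ₹2,380.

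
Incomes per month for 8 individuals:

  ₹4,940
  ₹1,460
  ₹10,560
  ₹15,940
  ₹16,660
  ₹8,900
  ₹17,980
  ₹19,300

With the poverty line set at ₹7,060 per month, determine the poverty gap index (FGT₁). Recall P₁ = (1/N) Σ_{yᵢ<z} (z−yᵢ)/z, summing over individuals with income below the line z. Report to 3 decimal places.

Poor units: ₹1,460, ₹4,940 (q = 2 of N = 8).
Normalized shortfalls: (7060−1460)/7060 = 0.7932; (7060−4940)/7060 = 0.3003.
Sum of shortfalls = 1.093484; P₁ averages over all N: 1.093484 / 8 = 0.137.

0.137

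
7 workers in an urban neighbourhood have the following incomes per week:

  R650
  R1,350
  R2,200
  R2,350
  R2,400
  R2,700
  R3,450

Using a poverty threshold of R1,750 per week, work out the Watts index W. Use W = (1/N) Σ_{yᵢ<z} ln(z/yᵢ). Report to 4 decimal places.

Poor units: R650, R1,350 (q = 2 of N = 7).
Log shortfalls: ln(1750/650) = 0.9904; ln(1750/1350) = 0.2595.
W = 1.249910 / 7 = 0.1786.

0.1786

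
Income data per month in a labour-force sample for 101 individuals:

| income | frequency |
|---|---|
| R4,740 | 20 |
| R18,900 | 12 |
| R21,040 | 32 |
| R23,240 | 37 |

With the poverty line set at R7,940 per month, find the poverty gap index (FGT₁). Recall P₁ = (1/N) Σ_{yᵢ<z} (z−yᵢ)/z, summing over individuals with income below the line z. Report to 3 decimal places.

0.080

Poor units: 20×R4,740 (q = 20 of N = 101).
Normalized shortfalls: (7940−4740)/7940 = 0.4030 (×20).
Σ = 8.060453. Dividing by the full population N = 101 gives P₁ = 0.080.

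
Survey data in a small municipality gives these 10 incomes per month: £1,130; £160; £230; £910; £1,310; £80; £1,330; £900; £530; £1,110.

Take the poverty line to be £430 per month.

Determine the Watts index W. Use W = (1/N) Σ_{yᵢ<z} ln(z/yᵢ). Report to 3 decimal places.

0.330

Poor units: £80, £160, £230 (q = 3 of N = 10).
ln(z/y) terms: ln(430/80) = 1.6818; ln(430/160) = 0.9886; ln(430/230) = 0.6257.
W = 3.296076 / 10 = 0.330.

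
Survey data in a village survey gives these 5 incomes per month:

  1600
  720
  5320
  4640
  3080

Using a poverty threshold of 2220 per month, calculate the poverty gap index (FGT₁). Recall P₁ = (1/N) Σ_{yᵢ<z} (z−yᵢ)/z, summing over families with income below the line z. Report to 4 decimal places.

0.1910

Below z: 720, 1600 (q = 2 of N = 5).
Relative gaps: (2220−720)/2220 = 0.6757; (2220−1600)/2220 = 0.2793.
Sum of shortfalls = 0.954955; P₁ averages over all N: 0.954955 / 5 = 0.1910.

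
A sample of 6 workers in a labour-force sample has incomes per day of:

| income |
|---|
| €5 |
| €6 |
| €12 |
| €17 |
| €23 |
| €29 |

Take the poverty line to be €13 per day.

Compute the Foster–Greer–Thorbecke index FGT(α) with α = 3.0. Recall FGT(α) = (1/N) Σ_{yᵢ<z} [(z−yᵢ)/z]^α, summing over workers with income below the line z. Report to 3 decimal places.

0.065

Incomes under z: €5, €6, €12 (q = 3 of N = 6).
Gap ratios (z−y)/z: (13−5)/13 = 0.6154; (13−6)/13 = 0.5385; (13−12)/13 = 0.0769.
Raised to α = 3.0: 0.23305; 0.15612; 0.00046.
Sum = 0.389622; FGT(3.0) = 0.389622 / 6 = 0.065.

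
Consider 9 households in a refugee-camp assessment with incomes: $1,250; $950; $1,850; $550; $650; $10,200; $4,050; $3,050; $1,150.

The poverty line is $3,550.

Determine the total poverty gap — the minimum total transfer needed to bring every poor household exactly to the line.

Poor units: $550, $650, $950, $1,150, $1,250, $1,850, $3,050 (q = 7 of N = 9).
Individual gaps: 3550−550 = 3000; 3550−650 = 2900; 3550−950 = 2600; 3550−1150 = 2400; 3550−1250 = 2300; 3550−1850 = 1700; 3550−3050 = 500.
Aggregate gap = $15,400.

$15,400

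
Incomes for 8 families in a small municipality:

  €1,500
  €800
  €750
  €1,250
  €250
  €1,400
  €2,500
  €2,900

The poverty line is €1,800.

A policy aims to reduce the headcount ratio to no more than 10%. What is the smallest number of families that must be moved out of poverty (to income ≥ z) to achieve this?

6

Currently q = 6 of N = 8 are below the line (H = 0.750).
A headcount ratio of at most 10% allows at most ⌊0.10 × 8⌋ = 0 poor families.
So at least 6 − 0 = 6 must be lifted.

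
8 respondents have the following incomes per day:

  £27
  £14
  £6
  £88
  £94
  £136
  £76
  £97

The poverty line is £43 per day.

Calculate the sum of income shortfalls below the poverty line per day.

Incomes under z: £6, £14, £27 (q = 3 of N = 8).
Individual gaps: 43−6 = 37; 43−14 = 29; 43−27 = 16.
Aggregate gap = £82.

£82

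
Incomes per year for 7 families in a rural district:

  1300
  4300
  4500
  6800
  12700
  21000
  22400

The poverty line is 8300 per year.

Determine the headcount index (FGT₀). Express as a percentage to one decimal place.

4 of the 7 families have income below 8300.
H = 4/7 = 57.1%.

57.1%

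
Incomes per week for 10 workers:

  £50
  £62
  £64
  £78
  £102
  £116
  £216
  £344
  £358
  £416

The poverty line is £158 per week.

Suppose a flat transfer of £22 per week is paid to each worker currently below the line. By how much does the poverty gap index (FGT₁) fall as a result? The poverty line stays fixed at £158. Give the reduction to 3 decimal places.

Before: below the line — £50, £62, £64, £78, £102, £116; poverty gap index (FGT₁) = 0.30127.
After the £22 transfer: below the line — £72, £84, £86, £100, £124, £138; poverty gap index (FGT₁) = 0.21772.
Reduction = 0.30127 − 0.21772 = 0.084.

0.084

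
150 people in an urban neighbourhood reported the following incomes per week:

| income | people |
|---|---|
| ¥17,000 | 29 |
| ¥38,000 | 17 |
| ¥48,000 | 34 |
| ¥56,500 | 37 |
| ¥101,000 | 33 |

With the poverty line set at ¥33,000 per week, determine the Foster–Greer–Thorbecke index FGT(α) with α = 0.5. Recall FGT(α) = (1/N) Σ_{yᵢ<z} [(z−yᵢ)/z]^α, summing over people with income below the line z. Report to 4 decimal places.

Below the line: 29×¥17,000 (q = 29 of N = 150).
Relative gaps: (33000−17000)/33000 = 0.4848 (×29).
Raised to α = 0.5: 0.69631 (×29).
Sum = 20.193008; FGT(0.5) = 20.193008 / 150 = 0.1346.

0.1346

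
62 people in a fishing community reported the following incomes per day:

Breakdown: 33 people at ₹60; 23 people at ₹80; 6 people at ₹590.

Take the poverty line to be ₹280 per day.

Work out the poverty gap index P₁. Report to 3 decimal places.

Below z: 33×₹60, 23×₹80 (q = 56 of N = 62).
Shortfall ratios: (280−60)/280 = 0.7857 (×33); (280−80)/280 = 0.7143 (×23).
Sum of shortfalls = 42.357143; P₁ averages over all N: 42.357143 / 62 = 0.683.

0.683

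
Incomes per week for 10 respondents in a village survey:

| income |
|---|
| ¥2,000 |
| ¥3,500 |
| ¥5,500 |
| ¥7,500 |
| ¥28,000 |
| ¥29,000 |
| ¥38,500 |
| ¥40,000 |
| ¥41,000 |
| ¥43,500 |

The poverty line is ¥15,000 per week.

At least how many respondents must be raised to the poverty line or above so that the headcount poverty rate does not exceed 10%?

3

Currently q = 4 of N = 10 are below the line (H = 0.400).
A headcount ratio of at most 10% allows at most ⌊0.10 × 10⌋ = 1 poor respondents.
So at least 4 − 1 = 3 must be lifted.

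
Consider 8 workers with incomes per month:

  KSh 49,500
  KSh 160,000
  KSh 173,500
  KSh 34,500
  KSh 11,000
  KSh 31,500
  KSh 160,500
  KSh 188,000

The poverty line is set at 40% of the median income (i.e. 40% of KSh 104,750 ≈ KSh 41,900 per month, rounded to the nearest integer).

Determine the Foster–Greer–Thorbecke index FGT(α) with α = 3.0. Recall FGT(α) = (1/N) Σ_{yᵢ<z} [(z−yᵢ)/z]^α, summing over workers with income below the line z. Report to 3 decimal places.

Below z: KSh 11,000, KSh 31,500, KSh 34,500 (q = 3 of N = 8).
Normalized shortfalls: (41900−11000)/41900 = 0.7375; (41900−31500)/41900 = 0.2482; (41900−34500)/41900 = 0.1766.
Raised to α = 3.0: 0.40108; 0.01529; 0.00551.
Sum = 0.421883; FGT(3.0) = 0.421883 / 8 = 0.053.

0.053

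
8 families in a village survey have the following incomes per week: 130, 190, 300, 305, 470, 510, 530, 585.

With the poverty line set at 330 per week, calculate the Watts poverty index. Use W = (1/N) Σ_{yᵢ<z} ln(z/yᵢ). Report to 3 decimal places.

0.207

Poor units: 130, 190, 300, 305 (q = 4 of N = 8).
Log shortfalls: ln(330/130) = 0.9316; ln(330/190) = 0.5521; ln(330/300) = 0.0953; ln(330/305) = 0.0788.
W = 1.657718 / 8 = 0.207.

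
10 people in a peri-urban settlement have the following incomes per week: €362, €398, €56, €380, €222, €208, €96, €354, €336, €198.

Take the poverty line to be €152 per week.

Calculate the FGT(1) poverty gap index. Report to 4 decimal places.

0.1000

Below z: €56, €96 (q = 2 of N = 10).
Normalized shortfalls: (152−56)/152 = 0.6316; (152−96)/152 = 0.3684.
Σ = 1.000000. Dividing by the full population N = 10 gives P₁ = 0.1000.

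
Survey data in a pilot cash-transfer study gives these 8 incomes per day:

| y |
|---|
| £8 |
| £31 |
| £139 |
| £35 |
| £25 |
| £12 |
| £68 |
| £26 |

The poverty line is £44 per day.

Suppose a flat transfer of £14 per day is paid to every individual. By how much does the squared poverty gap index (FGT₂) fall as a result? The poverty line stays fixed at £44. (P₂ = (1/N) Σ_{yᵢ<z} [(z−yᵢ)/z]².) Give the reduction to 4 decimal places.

0.1553

Before: below the line — £8, £12, £25, £26, £31, £35; squared poverty gap index (FGT₂) = 0.210163.
After the £14 transfer: below the line — £22, £26, £39, £40; squared poverty gap index (FGT₂) = 0.054817.
Reduction = 0.210163 − 0.054817 = 0.1553.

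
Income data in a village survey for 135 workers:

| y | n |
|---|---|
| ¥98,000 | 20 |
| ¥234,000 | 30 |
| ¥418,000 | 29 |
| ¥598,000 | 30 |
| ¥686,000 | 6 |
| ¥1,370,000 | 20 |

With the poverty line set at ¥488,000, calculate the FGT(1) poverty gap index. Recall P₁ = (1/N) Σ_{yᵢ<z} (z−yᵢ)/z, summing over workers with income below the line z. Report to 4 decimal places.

0.2649

Poor units: 20×¥98,000, 30×¥234,000, 29×¥418,000 (q = 79 of N = 135).
Normalized shortfalls: (488000−98000)/488000 = 0.7992 (×20); (488000−234000)/488000 = 0.5205 (×30); (488000−418000)/488000 = 0.1434 (×29).
Sum of shortfalls = 35.758197; P₁ averages over all N: 35.758197 / 135 = 0.2649.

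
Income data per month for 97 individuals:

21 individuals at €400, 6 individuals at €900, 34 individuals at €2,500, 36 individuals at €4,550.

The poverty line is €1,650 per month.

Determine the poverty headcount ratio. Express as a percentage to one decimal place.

27 of the 97 individuals have income below €1,650.
H = 27/97 = 27.8%.

27.8%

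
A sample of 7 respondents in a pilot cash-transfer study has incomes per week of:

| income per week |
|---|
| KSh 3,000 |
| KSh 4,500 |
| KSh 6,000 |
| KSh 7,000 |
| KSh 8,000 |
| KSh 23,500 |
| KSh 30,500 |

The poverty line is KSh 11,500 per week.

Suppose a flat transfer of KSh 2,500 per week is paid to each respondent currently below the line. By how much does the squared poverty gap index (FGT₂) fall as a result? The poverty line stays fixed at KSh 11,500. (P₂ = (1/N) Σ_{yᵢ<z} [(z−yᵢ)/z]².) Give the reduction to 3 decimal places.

0.123

Before: below the line — KSh 3,000, KSh 4,500, KSh 6,000, KSh 7,000, KSh 8,000; squared poverty gap index (FGT₂) = 0.19876.
After the KSh 2,500 transfer: below the line — KSh 5,500, KSh 7,000, KSh 8,500, KSh 9,500, KSh 10,500; squared poverty gap index (FGT₂) = 0.07588.
Reduction = 0.19876 − 0.07588 = 0.123.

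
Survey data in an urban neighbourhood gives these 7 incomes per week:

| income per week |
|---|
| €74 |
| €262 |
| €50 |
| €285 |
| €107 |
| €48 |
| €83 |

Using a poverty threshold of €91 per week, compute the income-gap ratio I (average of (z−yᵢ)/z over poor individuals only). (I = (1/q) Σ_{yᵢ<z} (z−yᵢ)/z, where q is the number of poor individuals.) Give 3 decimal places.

0.299

Below z: €48, €50, €74, €83 (q = 4 of N = 7).
Relative gaps: 0.4725, 0.4505, 0.1868, 0.0879; sum = 1.197802.
The income-gap ratio divides by q (the poor only): 1.197802 / 4 = 0.299.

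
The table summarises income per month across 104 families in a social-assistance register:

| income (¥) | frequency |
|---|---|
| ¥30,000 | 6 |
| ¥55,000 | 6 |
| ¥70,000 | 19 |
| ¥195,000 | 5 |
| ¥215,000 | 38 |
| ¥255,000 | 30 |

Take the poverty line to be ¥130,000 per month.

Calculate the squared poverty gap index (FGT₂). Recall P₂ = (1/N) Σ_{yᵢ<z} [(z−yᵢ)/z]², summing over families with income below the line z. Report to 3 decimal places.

Poor units: 6×¥30,000, 6×¥55,000, 19×¥70,000 (q = 31 of N = 104).
Normalized shortfalls: (130000−30000)/130000 = 0.7692 (×6); (130000−55000)/130000 = 0.5769 (×6); (130000−70000)/130000 = 0.4615 (×19).
Squared: 0.5917 (×6); 0.3328 (×6); 0.2130 (×19).
Sum = 9.594675; P₂ = 9.594675 / 104 = 0.092.

0.092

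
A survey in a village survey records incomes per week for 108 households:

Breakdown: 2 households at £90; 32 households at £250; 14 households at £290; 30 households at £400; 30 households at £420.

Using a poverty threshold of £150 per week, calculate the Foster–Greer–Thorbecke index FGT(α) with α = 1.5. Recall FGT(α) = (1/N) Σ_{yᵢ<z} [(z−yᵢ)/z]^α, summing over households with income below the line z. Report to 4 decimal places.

Poor units: 2×£90 (q = 2 of N = 108).
Shortfall ratios: (150−90)/150 = 0.4000 (×2).
Raised to α = 1.5: 0.25298 (×2).
Sum = 0.505964; FGT(1.5) = 0.505964 / 108 = 0.0047.

0.0047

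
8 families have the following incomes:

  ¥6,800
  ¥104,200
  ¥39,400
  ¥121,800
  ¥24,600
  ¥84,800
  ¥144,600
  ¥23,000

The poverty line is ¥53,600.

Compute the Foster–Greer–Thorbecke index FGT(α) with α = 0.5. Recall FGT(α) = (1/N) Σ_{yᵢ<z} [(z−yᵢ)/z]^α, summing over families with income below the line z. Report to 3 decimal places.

0.368

Incomes under z: ¥6,800, ¥23,000, ¥24,600, ¥39,400 (q = 4 of N = 8).
Shortfall ratios: (53600−6800)/53600 = 0.8731; (53600−23000)/53600 = 0.5709; (53600−24600)/53600 = 0.5410; (53600−39400)/53600 = 0.2649.
Raised to α = 0.5: 0.93442; 0.75558; 0.73556; 0.51471.
Sum = 2.940259; FGT(0.5) = 2.940259 / 8 = 0.368.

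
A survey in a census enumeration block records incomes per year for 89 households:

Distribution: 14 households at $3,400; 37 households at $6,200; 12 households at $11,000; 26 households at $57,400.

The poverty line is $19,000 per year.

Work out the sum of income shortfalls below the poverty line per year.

$788,000

Incomes under z: 14×$3,400, 37×$6,200, 12×$11,000 (q = 63 of N = 89).
Individual gaps: 14×(19000−3400) = 218400; 37×(19000−6200) = 473600; 12×(19000−11000) = 96000.
Aggregate gap = $788,000.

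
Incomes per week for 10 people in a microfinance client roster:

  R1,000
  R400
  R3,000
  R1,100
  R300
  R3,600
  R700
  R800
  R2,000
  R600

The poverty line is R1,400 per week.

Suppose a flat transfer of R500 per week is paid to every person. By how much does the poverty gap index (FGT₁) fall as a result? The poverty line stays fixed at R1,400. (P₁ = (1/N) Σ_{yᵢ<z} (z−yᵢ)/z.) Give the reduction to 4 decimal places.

Before: below the line — R300, R400, R600, R700, R800, R1,000, R1,100; poverty gap index (FGT₁) = 0.350000.
After the R500 transfer: below the line — R800, R900, R1,100, R1,200, R1,300; poverty gap index (FGT₁) = 0.121429.
Reduction = 0.350000 − 0.121429 = 0.2286.

0.2286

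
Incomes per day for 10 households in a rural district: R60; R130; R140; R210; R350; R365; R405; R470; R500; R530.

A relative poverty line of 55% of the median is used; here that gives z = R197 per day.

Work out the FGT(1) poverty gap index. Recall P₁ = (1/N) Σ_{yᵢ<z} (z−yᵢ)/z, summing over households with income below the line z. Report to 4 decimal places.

0.1325

Incomes under z: R60, R130, R140 (q = 3 of N = 10).
Gap ratios (z−y)/z: (197−60)/197 = 0.6954; (197−130)/197 = 0.3401; (197−140)/197 = 0.2893.
Sum of shortfalls = 1.324873; P₁ averages over all N: 1.324873 / 10 = 0.1325.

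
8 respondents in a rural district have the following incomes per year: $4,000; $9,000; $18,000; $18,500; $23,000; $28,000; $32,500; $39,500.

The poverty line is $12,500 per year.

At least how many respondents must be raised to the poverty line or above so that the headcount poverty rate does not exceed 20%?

1

Currently q = 2 of N = 8 are below the line (H = 0.250).
A headcount ratio of at most 20% allows at most ⌊0.20 × 8⌋ = 1 poor respondents.
So at least 2 − 1 = 1 must be lifted.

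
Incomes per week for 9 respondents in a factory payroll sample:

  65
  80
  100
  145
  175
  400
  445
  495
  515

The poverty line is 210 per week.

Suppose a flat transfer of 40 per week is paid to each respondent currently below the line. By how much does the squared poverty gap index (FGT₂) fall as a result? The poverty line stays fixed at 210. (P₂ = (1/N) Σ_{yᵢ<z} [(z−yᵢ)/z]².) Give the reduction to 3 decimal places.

0.078

Before: below the line — 65, 80, 100, 145, 175; squared poverty gap index (FGT₂) = 0.13977.
After the 40 transfer: below the line — 105, 120, 140, 185; squared poverty gap index (FGT₂) = 0.06211.
Reduction = 0.13977 − 0.06211 = 0.078.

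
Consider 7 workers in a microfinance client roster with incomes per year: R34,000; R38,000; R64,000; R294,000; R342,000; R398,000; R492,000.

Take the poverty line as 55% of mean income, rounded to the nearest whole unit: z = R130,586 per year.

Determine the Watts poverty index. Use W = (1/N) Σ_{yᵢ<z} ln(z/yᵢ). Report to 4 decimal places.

Below z: R34,000, R38,000, R64,000 (q = 3 of N = 7).
Log gaps: ln(130586/34000) = 1.3457; ln(130586/38000) = 1.2344; ln(130586/64000) = 0.7131.
W = 3.293266 / 7 = 0.4705.

0.4705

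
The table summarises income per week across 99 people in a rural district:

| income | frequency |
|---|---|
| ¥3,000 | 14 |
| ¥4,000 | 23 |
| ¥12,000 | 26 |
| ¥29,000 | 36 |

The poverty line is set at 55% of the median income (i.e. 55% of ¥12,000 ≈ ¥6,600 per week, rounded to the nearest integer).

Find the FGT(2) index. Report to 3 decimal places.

Poor units: 14×¥3,000, 23×¥4,000 (q = 37 of N = 99).
Relative gaps: (6600−3000)/6600 = 0.5455 (×14); (6600−4000)/6600 = 0.3939 (×23).
Squared: 0.2975 (×14); 0.1552 (×23).
Sum = 7.734619; P₂ = 7.734619 / 99 = 0.078.

0.078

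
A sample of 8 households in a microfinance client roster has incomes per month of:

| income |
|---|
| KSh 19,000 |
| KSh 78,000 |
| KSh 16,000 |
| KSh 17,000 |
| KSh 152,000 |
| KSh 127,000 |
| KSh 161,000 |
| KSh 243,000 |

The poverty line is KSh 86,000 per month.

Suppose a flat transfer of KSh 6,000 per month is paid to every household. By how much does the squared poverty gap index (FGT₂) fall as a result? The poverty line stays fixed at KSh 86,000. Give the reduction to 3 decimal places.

Before: below the line — KSh 16,000, KSh 17,000, KSh 19,000, KSh 78,000; squared poverty gap index (FGT₂) = 0.24023.
After the KSh 6,000 transfer: below the line — KSh 22,000, KSh 23,000, KSh 25,000, KSh 84,000; squared poverty gap index (FGT₂) = 0.19926.
Reduction = 0.24023 − 0.19926 = 0.041.

0.041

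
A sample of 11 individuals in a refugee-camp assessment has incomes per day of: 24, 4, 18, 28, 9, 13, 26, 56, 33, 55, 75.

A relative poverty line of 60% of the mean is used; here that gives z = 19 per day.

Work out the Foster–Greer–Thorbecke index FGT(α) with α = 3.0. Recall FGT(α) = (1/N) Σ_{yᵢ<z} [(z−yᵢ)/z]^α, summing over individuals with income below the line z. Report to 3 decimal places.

Below z: 4, 9, 13, 18 (q = 4 of N = 11).
Normalized shortfalls: (19−4)/19 = 0.7895; (19−9)/19 = 0.5263; (19−13)/19 = 0.3158; (19−18)/19 = 0.0526.
Raised to α = 3.0: 0.49205; 0.14579; 0.03149; 0.00015.
Sum = 0.669485; FGT(3.0) = 0.669485 / 11 = 0.061.

0.061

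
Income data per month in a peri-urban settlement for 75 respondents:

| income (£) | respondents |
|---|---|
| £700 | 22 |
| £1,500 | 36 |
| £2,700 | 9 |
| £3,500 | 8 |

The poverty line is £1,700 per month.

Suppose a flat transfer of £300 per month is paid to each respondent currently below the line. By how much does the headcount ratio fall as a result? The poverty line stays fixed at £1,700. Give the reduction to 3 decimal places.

0.480

Before: below the line — 22×£700, 36×£1,500; headcount ratio = 0.77333.
After the £300 transfer: below the line — 22×£1,000; headcount ratio = 0.29333.
Reduction = 0.77333 − 0.29333 = 0.480.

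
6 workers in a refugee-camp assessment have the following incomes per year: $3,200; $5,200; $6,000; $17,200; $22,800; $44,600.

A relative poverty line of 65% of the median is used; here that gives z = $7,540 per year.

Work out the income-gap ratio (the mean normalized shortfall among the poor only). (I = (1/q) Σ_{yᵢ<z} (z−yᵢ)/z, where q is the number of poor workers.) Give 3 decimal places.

Incomes under z: $3,200, $5,200, $6,000 (q = 3 of N = 6).
Shortfall ratios (z−y)/z: 0.5756, 0.3103, 0.2042; sum = 1.090186.
I averages over the q = 3 poor units only: 1.090186 / 3 = 0.363.

0.363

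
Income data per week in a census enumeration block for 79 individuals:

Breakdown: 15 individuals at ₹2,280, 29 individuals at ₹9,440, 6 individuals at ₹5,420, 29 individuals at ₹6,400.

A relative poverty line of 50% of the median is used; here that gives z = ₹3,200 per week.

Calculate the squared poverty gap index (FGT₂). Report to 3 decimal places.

Poor units: 15×₹2,280 (q = 15 of N = 79).
Shortfall ratios: (3200−2280)/3200 = 0.2875 (×15).
Squared: 0.0827 (×15).
Sum = 1.239844; P₂ = 1.239844 / 79 = 0.016.

0.016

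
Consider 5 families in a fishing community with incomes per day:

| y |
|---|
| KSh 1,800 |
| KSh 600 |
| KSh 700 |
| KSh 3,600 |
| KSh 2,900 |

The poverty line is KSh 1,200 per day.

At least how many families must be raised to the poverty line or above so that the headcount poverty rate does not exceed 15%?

Currently q = 2 of N = 5 are below the line (H = 0.400).
A headcount ratio of at most 15% allows at most ⌊0.15 × 5⌋ = 0 poor families.
So at least 2 − 0 = 2 must be lifted.

2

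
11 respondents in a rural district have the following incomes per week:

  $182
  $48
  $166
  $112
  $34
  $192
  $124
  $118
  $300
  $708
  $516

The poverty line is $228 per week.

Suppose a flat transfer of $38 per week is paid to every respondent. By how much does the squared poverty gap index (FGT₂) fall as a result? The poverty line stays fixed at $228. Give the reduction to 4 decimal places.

Before: below the line — $34, $48, $112, $118, $124, $166, $182, $192; squared poverty gap index (FGT₂) = 0.198774.
After the $38 transfer: below the line — $72, $86, $150, $156, $162, $204, $220; squared poverty gap index (FGT₂) = 0.106263.
Reduction = 0.198774 − 0.106263 = 0.0925.

0.0925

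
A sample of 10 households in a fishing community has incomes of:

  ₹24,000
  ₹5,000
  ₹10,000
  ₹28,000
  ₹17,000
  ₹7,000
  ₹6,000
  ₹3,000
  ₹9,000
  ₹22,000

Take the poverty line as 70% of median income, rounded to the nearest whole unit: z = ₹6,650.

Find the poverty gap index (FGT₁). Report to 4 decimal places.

0.0895

Incomes under z: ₹3,000, ₹5,000, ₹6,000 (q = 3 of N = 10).
Gap ratios (z−y)/z: (6650−3000)/6650 = 0.5489; (6650−5000)/6650 = 0.2481; (6650−6000)/6650 = 0.0977.
Σ = 0.894737. Dividing by the full population N = 10 gives P₁ = 0.0895.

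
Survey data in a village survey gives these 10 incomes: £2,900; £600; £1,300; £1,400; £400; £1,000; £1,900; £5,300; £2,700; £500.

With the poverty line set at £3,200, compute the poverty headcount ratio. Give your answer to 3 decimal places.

0.900

9 of the 10 respondents have income below £3,200.
H = 9/10 = 0.900.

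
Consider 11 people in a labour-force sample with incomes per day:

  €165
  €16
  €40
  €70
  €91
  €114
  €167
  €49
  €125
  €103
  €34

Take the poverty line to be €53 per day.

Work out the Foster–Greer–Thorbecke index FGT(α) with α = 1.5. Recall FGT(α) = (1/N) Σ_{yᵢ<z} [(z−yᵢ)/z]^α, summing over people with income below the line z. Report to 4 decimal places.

Poor units: €16, €34, €40, €49 (q = 4 of N = 11).
Shortfall ratios: (53−16)/53 = 0.6981; (53−34)/53 = 0.3585; (53−40)/53 = 0.2453; (53−49)/53 = 0.0755.
Raised to α = 1.5: 0.58330; 0.21464; 0.12148; 0.02073.
Sum = 0.940151; FGT(1.5) = 0.940151 / 11 = 0.0855.

0.0855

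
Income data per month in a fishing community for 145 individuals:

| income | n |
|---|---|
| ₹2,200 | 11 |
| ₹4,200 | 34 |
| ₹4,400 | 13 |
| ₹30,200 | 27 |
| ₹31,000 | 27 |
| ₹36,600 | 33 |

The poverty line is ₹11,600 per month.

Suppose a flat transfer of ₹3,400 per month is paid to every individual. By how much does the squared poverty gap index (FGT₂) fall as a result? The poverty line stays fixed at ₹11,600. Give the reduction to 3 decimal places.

0.122

Before: below the line — 11×₹2,200, 34×₹4,200, 13×₹4,400; squared poverty gap index (FGT₂) = 0.17978.
After the ₹3,400 transfer: below the line — 11×₹5,600, 34×₹7,600, 13×₹7,800; squared poverty gap index (FGT₂) = 0.05780.
Reduction = 0.17978 − 0.05780 = 0.122.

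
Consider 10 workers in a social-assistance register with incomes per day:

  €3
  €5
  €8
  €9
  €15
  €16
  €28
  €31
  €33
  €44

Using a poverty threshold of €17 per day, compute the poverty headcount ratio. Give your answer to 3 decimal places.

6 of the 10 workers have income below €17.
H = 6/10 = 0.600.

0.600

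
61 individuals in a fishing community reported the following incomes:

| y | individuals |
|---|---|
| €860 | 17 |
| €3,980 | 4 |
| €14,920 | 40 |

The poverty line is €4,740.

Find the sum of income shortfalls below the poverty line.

Incomes under z: 17×€860, 4×€3,980 (q = 21 of N = 61).
Individual gaps: 17×(4740−860) = 65960; 4×(4740−3980) = 3040.
Aggregate gap = €69,000.

€69,000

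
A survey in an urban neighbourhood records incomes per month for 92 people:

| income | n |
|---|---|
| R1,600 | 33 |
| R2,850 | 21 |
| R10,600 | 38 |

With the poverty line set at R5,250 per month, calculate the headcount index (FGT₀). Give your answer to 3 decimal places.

54 of the 92 people have income below R5,250.
H = 54/92 = 0.587.

0.587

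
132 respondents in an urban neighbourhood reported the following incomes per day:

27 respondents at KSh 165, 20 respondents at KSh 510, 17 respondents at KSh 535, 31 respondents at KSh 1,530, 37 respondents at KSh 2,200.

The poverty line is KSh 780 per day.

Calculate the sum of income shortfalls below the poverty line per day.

Below z: 27×KSh 165, 20×KSh 510, 17×KSh 535 (q = 64 of N = 132).
Individual gaps: 27×(780−165) = 16605; 20×(780−510) = 5400; 17×(780−535) = 4165.
Aggregate gap = KSh 26,170.

KSh 26,170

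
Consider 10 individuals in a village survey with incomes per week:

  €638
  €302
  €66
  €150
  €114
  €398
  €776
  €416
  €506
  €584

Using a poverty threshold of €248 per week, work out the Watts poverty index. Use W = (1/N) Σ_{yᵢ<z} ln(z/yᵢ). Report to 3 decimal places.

0.260

Incomes under z: €66, €114, €150 (q = 3 of N = 10).
Log gaps: ln(248/66) = 1.3238; ln(248/114) = 0.7772; ln(248/150) = 0.5028.
W = 2.603798 / 10 = 0.260.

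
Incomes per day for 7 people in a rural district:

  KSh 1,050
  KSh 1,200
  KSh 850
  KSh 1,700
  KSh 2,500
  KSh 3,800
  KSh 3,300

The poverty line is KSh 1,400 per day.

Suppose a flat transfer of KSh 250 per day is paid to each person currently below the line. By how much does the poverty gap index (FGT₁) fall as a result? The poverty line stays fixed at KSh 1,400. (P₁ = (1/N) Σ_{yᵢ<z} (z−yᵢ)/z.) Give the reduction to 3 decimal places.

0.071

Before: below the line — KSh 850, KSh 1,050, KSh 1,200; poverty gap index (FGT₁) = 0.11224.
After the KSh 250 transfer: below the line — KSh 1,100, KSh 1,300; poverty gap index (FGT₁) = 0.04082.
Reduction = 0.11224 − 0.04082 = 0.071.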